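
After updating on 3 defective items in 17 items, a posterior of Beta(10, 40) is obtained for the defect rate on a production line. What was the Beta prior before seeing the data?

Under Beta–binomial conjugacy the posterior parameters are (α+s, β+f).
Subtract the data counts: 10−3=7, 40−14=26.

Beta(7, 26)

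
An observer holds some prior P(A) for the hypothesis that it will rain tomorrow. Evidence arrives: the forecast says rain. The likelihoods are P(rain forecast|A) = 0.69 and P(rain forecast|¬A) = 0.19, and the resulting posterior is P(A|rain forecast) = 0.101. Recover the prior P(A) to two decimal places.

Bayes' rule in odds form gives O(A|E) = O(A)·[P(E|A)/P(E|¬A)], hence O(A) = O(A|E)/LR.
Posterior odds = 0.101/(1−0.101) = 0.1123. LR = 0.69/0.19 = 3.6316.
Prior odds = 0.1123/3.6316 = 0.0309, so P(A) = 0.0309/(1+0.0309) ≈ 0.03.

P(A) = 0.03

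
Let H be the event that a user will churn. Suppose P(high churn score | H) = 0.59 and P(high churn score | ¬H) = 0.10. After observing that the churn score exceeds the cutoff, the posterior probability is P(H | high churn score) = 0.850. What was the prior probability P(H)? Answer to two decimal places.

In odds form, posterior odds = prior odds × likelihood ratio, so prior odds = posterior odds ÷ LR.
Posterior odds = 0.850/(1−0.850) = 5.6667. LR = 0.59/0.10 = 5.9000.
Prior odds = 5.6667/5.9000 = 0.9605, so P(H) = 0.9605/(1+0.9605) ≈ 0.49.

P(H) = 0.49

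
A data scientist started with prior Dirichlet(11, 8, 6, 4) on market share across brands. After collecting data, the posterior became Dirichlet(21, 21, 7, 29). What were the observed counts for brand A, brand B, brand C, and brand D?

counts (10, 13, 1, 25)

For a Dirichlet(α) prior with multinomial counts c, the posterior is Dirichlet(α + c) componentwise.
Counts are posterior − prior componentwise: 21−11=10, 21−8=13, 7−6=1, 29−4=25.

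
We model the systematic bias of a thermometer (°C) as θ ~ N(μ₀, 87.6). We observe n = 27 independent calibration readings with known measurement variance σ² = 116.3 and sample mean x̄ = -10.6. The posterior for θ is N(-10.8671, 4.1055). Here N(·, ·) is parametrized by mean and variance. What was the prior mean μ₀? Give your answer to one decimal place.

μ₀ = -16.3

With known observation variance, the Normal–Normal posterior has precision τ_n = τ₀ + n/σ² and mean μ_n = (τ₀μ₀ + (n/σ²)x̄)/τ_n.
Here τ₀ = 1/87.6 = 0.011416 and τ_data = 27/116.3 = 0.232158, so τ_n = 0.243574.
Rearranging for μ₀: μ₀ = (μ_n·τ_n − τ_data·x̄)/τ₀ = (-10.8671·0.243574 − 0.232158·-10.6) / 0.011416 = -0.186068/0.011416 ≈ -16.3.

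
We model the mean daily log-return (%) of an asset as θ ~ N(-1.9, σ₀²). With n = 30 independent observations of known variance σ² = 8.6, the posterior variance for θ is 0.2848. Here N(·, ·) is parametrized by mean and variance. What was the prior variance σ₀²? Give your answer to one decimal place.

For the Normal–Normal model with known σ², precisions add: τ_n = τ₀ + n/σ².
So 1/σ₀² = 1/0.2848 − 30/8.6 = 3.511236 − 3.488372 = 0.022864.
Hence σ₀² = 1/0.022864 ≈ 43.7.

σ₀² = 43.7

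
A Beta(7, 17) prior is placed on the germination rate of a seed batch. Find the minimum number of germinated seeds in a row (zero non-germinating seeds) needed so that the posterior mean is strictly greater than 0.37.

After k germinated seeds and 0 non-germinating seeds the posterior is Beta(7+k, 17), with mean (7+k)/(7+17+k).
Set (7+k)/(24+k) > 0.37 and solve: k > (0.37·24 − 7)/(1 − 0.37) = 2.984.
The smallest integer exceeding 2.984 is 3.

k = 3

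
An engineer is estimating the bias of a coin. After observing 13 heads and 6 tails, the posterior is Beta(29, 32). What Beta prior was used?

Beta(16, 26)

A Beta(α, β) prior with s successes and f failures in binomial data gives a Beta(α+s, β+f) posterior.
So α = 29 − 13 = 16 and β = 32 − 6 = 26.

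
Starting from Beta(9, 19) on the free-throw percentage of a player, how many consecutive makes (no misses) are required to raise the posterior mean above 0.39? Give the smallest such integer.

k = 4

After k makes and 0 misses the posterior is Beta(9+k, 19), with mean (9+k)/(9+19+k).
Set (9+k)/(28+k) > 0.39 and solve: k > (0.39·28 − 9)/(1 − 0.39) = 3.148.
The smallest integer exceeding 3.148 is 4, and checking k=4: (13)/(32) = 0.4062 > 0.39.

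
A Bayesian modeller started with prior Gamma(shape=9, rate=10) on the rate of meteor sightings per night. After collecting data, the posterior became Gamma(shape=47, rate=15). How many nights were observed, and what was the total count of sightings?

n = 5 nights with total 38 sightings

A Gamma(α, β) prior (rate parametrization) on a Poisson rate with n observations summing to S gives posterior Gamma(α+S, β+n).
Matching: Σxᵢ = 47 − 9 = 38 and n = 15 − 10 = 5.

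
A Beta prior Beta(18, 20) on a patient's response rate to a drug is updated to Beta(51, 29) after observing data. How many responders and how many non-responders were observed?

33 responders and 9 non-responders

Beta is conjugate to the binomial likelihood: posterior = Beta(a+s, b+f).
Match parameters: s=51−18=33, f=29−20=9.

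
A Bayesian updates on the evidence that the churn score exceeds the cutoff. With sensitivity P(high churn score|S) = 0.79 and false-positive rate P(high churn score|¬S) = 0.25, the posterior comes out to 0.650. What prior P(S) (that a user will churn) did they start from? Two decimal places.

P(S) = 0.37

Bayes' rule in odds form gives O(S|E) = O(S)·[P(E|S)/P(E|¬S)], hence O(S) = O(S|E)/LR.
Posterior odds = 0.650/(1−0.650) = 1.8571. LR = 0.79/0.25 = 3.1600.
Prior odds = 1.8571/3.1600 = 0.5877, so P(S) = 0.5877/(1+0.5877) ≈ 0.37.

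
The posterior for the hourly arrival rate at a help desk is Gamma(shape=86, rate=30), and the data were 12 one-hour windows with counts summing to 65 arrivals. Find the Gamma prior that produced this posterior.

Gamma(shape=21, rate=18)

Gamma–Poisson conjugacy: posterior shape = α + Σxᵢ, posterior rate = β + n.
So α = 86 − 65 = 21 and β = 30 − 12 = 18.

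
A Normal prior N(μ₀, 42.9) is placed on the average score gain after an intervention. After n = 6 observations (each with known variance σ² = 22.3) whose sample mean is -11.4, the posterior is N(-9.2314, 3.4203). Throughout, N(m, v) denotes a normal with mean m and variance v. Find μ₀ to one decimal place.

The posterior mean is a precision-weighted average: μ_n = (τ₀μ₀ + τ_data·x̄)/(τ₀+τ_data), with τ₀=1/σ₀² and τ_data=n/σ².
Here τ₀ = 1/42.9 = 0.023310 and τ_data = 6/22.3 = 0.269058, so τ_n = 0.292368.
Rearranging for μ₀: μ₀ = (μ_n·τ_n − τ_data·x̄)/τ₀ = (-9.2314·0.292368 − 0.269058·-11.4) / 0.023310 = 0.368295/0.023310 ≈ 15.8.

μ₀ = 15.8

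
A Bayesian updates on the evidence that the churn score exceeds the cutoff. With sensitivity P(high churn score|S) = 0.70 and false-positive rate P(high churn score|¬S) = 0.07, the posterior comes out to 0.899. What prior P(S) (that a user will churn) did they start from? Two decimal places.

Bayes' rule in odds form gives O(S|E) = O(S)·[P(E|S)/P(E|¬S)], hence O(S) = O(S|E)/LR.
Posterior odds = 0.899/(1−0.899) = 8.9010. LR = 0.70/0.07 = 10.0000.
Prior odds = 8.9010/10.0000 = 0.8901, so P(S) = 0.8901/(1+0.8901) ≈ 0.47.

P(S) = 0.47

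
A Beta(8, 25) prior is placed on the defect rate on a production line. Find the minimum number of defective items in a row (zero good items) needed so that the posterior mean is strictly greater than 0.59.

k = 28

After k defective items and 0 good items the posterior is Beta(8+k, 25), with mean (8+k)/(8+25+k).
Set (8+k)/(33+k) > 0.59 and solve: k > (0.59·33 − 8)/(1 − 0.59) = 27.976.
The smallest integer exceeding 27.976 is 28, and checking k=28: (36)/(61) = 0.5902 > 0.59.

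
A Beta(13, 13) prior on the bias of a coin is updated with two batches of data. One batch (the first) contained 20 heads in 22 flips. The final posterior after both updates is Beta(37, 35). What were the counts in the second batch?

Because Beta–binomial updating is additive in the counts, the combined data contributed (α_post−α_prior, β_post−β_prior) successes and failures.
Total across both batches: 37−13=24 heads, 35−13=22 tails.
Subtract the first batch: 24−20=4 heads and 22−2=20 tails.

4 heads and 20 tails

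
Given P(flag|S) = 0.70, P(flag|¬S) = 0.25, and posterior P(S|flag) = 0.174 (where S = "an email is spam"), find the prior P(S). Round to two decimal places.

P(S) = 0.07

Bayes' rule in odds form gives O(S|E) = O(S)·[P(E|S)/P(E|¬S)], hence O(S) = O(S|E)/LR.
Posterior odds = 0.174/(1−0.174) = 0.2107. LR = 0.70/0.25 = 2.8000.
Prior odds = 0.2107/2.8000 = 0.0752, so P(S) = 0.0752/(1+0.0752) ≈ 0.07.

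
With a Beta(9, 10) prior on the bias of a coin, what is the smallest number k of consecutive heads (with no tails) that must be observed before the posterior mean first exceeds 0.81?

k = 34

After k heads and 0 tails the posterior is Beta(9+k, 10), with mean (9+k)/(9+10+k).
Set (9+k)/(19+k) > 0.81 and solve: k > (0.81·19 − 9)/(1 − 0.81) = 33.632.
The smallest integer exceeding 33.632 is 34, and checking k=34: (43)/(53) = 0.8113 > 0.81.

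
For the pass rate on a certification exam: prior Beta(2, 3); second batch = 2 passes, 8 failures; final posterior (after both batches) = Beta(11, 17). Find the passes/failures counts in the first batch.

Because Beta–binomial updating is additive in the counts, the combined data contributed (α_post−α_prior, β_post−β_prior) successes and failures.
Total across both batches: 11−2=9 passes, 17−3=14 failures.
Subtract the second batch: 9−2=7 passes and 14−8=6 failures.

7 passes and 6 failures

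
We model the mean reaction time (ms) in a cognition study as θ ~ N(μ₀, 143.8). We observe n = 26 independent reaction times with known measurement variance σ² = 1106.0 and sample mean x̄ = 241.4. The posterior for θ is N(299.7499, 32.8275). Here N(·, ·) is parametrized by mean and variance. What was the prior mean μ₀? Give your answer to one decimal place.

μ₀ = 497.0

With known observation variance, the Normal–Normal posterior has precision τ_n = τ₀ + n/σ² and mean μ_n = (τ₀μ₀ + (n/σ²)x̄)/τ_n.
Here τ₀ = 1/143.8 = 0.006954 and τ_data = 26/1106.0 = 0.023508, so τ_n = 0.030462.
Rearranging for μ₀: μ₀ = (μ_n·τ_n − τ_data·x̄)/τ₀ = (299.7499·0.030462 − 0.023508·241.4) / 0.006954 = 3.456150/0.006954 ≈ 497.0.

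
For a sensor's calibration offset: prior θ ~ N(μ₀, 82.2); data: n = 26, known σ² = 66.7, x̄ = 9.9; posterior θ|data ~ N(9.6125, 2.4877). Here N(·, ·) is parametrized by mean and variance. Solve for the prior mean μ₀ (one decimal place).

With known observation variance, the Normal–Normal posterior has precision τ_n = τ₀ + n/σ² and mean μ_n = (τ₀μ₀ + (n/σ²)x̄)/τ_n.
Here τ₀ = 1/82.2 = 0.012165 and τ_data = 26/66.7 = 0.389805, so τ_n = 0.401970.
Rearranging for μ₀: μ₀ = (μ_n·τ_n − τ_data·x̄)/τ₀ = (9.6125·0.401970 − 0.389805·9.9) / 0.012165 = 0.004867/0.012165 ≈ 0.4.

μ₀ = 0.4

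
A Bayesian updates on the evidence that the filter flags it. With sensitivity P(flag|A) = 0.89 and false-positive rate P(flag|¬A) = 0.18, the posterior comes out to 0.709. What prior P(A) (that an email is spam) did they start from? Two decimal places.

Bayes' rule in odds form gives O(A|E) = O(A)·[P(E|A)/P(E|¬A)], hence O(A) = O(A|E)/LR.
Posterior odds = 0.709/(1−0.709) = 2.4364. LR = 0.89/0.18 = 4.9444.
Prior odds = 2.4364/4.9444 = 0.4928, so P(A) = 0.4928/(1+0.4928) ≈ 0.33.

P(A) = 0.33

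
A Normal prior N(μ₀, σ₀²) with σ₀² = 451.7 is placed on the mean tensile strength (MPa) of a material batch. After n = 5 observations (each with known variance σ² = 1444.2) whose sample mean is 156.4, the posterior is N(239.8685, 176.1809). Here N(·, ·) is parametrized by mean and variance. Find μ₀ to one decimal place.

The posterior mean is a precision-weighted average: μ_n = (τ₀μ₀ + τ_data·x̄)/(τ₀+τ_data), with τ₀=1/σ₀² and τ_data=n/σ².
Here τ₀ = 1/451.7 = 0.002214 and τ_data = 5/1444.2 = 0.003462, so τ_n = 0.005676.
Rearranging for μ₀: μ₀ = (μ_n·τ_n − τ_data·x̄)/τ₀ = (239.8685·0.005676 − 0.003462·156.4) / 0.002214 = 0.820037/0.002214 ≈ 370.4.

μ₀ = 370.4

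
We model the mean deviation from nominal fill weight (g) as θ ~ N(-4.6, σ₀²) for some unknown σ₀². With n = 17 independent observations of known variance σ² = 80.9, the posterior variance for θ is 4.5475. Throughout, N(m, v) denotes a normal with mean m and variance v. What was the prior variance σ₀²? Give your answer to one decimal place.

Posterior precision equals prior precision plus data precision: 1/σ_n² = 1/σ₀² + n/σ².
So 1/σ₀² = 1/4.5475 − 17/80.9 = 0.219901 − 0.210136 = 0.009765.
Hence σ₀² = 1/0.009765 ≈ 102.4.

σ₀² = 102.4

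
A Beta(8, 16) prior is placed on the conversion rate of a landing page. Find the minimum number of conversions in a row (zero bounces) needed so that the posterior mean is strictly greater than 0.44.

After k conversions and 0 bounces the posterior is Beta(8+k, 16), with mean (8+k)/(8+16+k).
Set (8+k)/(24+k) > 0.44 and solve: k > (0.44·24 − 8)/(1 − 0.44) = 4.571.
The smallest integer exceeding 4.571 is 5, and checking k=5: (13)/(29) = 0.4483 > 0.44.

k = 5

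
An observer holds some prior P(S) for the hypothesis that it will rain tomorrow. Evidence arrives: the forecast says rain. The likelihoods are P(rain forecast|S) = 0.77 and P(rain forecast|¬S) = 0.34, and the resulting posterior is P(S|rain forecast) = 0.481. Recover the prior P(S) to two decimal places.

In odds form, posterior odds = prior odds × likelihood ratio, so prior odds = posterior odds ÷ LR.
Posterior odds = 0.481/(1−0.481) = 0.9268. LR = 0.77/0.34 = 2.2647.
Prior odds = 0.9268/2.2647 = 0.4092, so P(S) = 0.4092/(1+0.4092) ≈ 0.29.

P(S) = 0.29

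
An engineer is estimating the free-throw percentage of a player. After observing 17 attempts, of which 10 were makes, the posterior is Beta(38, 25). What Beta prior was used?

Beta(28, 18)

A Beta(a, b) prior with s successes and f failures in binomial data gives a Beta(a+s, b+f) posterior.
Subtract the data counts: 38−10=28, 25−7=18.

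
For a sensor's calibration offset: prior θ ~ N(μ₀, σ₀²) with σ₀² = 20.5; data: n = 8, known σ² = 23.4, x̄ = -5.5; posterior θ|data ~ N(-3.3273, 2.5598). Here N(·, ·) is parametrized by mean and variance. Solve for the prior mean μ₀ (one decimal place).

With known observation variance, the Normal–Normal posterior has precision τ_n = τ₀ + n/σ² and mean μ_n = (τ₀μ₀ + (n/σ²)x̄)/τ_n.
Here τ₀ = 1/20.5 = 0.048780 and τ_data = 8/23.4 = 0.341880, so τ_n = 0.390660.
Rearranging for μ₀: μ₀ = (μ_n·τ_n − τ_data·x̄)/τ₀ = (-3.3273·0.390660 − 0.341880·-5.5) / 0.048780 = 0.580497/0.048780 ≈ 11.9.

μ₀ = 11.9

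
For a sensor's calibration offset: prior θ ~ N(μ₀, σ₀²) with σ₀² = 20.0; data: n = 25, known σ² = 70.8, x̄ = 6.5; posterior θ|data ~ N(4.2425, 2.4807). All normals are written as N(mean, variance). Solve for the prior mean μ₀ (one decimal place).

μ₀ = -11.7

The posterior mean is a precision-weighted average: μ_n = (τ₀μ₀ + τ_data·x̄)/(τ₀+τ_data), with τ₀=1/σ₀² and τ_data=n/σ².
Here τ₀ = 1/20.0 = 0.050000 and τ_data = 25/70.8 = 0.353107, so τ_n = 0.403107.
Rearranging for μ₀: μ₀ = (μ_n·τ_n − τ_data·x̄)/τ₀ = (4.2425·0.403107 − 0.353107·6.5) / 0.050000 = -0.585014/0.050000 ≈ -11.7.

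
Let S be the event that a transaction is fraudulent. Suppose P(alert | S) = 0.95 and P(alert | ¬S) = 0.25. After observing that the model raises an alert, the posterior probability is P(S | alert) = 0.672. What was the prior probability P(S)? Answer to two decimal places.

P(S) = 0.35

Bayes' rule in odds form gives O(S|E) = O(S)·[P(E|S)/P(E|¬S)], hence O(S) = O(S|E)/LR.
Posterior odds = 0.672/(1−0.672) = 2.0488. LR = 0.95/0.25 = 3.8000.
Prior odds = 2.0488/3.8000 = 0.5392, so P(S) = 0.5392/(1+0.5392) ≈ 0.35.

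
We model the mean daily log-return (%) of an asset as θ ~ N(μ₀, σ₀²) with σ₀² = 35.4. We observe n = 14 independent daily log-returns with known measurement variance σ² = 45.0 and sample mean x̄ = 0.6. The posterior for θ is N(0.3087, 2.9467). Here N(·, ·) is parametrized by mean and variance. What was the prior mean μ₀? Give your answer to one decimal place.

The posterior mean is a precision-weighted average: μ_n = (τ₀μ₀ + τ_data·x̄)/(τ₀+τ_data), with τ₀=1/σ₀² and τ_data=n/σ².
Here τ₀ = 1/35.4 = 0.028249 and τ_data = 14/45.0 = 0.311111, so τ_n = 0.339360.
Rearranging for μ₀: μ₀ = (μ_n·τ_n − τ_data·x̄)/τ₀ = (0.3087·0.339360 − 0.311111·0.6) / 0.028249 = -0.081906/0.028249 ≈ -2.9.

μ₀ = -2.9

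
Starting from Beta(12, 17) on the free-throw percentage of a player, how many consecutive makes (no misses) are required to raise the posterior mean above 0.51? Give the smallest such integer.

After k makes and 0 misses the posterior is Beta(12+k, 17), with mean (12+k)/(12+17+k).
Set (12+k)/(29+k) > 0.51 and solve: k > (0.51·29 − 12)/(1 − 0.51) = 5.694.
The smallest integer exceeding 5.694 is 6, and checking k=6: (18)/(35) = 0.5143 > 0.51.

k = 6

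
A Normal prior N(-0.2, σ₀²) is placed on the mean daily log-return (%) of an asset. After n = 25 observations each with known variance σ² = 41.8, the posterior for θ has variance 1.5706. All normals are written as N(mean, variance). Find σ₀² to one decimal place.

σ₀² = 25.9

For the Normal–Normal model with known σ², precisions add: τ_n = τ₀ + n/σ².
So 1/σ₀² = 1/1.5706 − 25/41.8 = 0.636699 − 0.598086 = 0.038613.
Hence σ₀² = 1/0.038613 ≈ 25.9.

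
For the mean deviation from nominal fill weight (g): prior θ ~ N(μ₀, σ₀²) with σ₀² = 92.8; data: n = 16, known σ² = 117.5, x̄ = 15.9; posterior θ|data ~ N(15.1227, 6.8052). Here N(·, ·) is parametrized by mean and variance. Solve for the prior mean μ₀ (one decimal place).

The posterior mean is a precision-weighted average: μ_n = (τ₀μ₀ + τ_data·x̄)/(τ₀+τ_data), with τ₀=1/σ₀² and τ_data=n/σ².
Here τ₀ = 1/92.8 = 0.010776 and τ_data = 16/117.5 = 0.136170, so τ_n = 0.146946.
Rearranging for μ₀: μ₀ = (μ_n·τ_n − τ_data·x̄)/τ₀ = (15.1227·0.146946 − 0.136170·15.9) / 0.010776 = 0.057117/0.010776 ≈ 5.3.

μ₀ = 5.3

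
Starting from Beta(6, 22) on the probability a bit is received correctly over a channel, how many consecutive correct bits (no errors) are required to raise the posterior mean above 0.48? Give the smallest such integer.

k = 15

After k correct bits and 0 errors the posterior is Beta(6+k, 22), with mean (6+k)/(6+22+k).
Set (6+k)/(28+k) > 0.48 and solve: k > (0.48·28 − 6)/(1 − 0.48) = 14.308.
The smallest integer exceeding 14.308 is 15, and checking k=15: (21)/(43) = 0.4884 > 0.48.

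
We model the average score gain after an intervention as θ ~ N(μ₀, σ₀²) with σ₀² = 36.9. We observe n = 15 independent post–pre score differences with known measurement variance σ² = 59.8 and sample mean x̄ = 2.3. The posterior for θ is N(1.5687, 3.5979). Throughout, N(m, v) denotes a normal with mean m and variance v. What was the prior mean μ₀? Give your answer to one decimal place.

μ₀ = -5.2

The posterior mean is a precision-weighted average: μ_n = (τ₀μ₀ + τ_data·x̄)/(τ₀+τ_data), with τ₀=1/σ₀² and τ_data=n/σ².
Here τ₀ = 1/36.9 = 0.027100 and τ_data = 15/59.8 = 0.250836, so τ_n = 0.277936.
Rearranging for μ₀: μ₀ = (μ_n·τ_n − τ_data·x̄)/τ₀ = (1.5687·0.277936 − 0.250836·2.3) / 0.027100 = -0.140925/0.027100 ≈ -5.2.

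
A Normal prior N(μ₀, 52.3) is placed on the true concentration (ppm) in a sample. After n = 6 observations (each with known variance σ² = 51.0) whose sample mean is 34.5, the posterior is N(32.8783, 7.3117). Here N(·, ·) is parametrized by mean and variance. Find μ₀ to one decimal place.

μ₀ = 22.9

The posterior mean is a precision-weighted average: μ_n = (τ₀μ₀ + τ_data·x̄)/(τ₀+τ_data), with τ₀=1/σ₀² and τ_data=n/σ².
Here τ₀ = 1/52.3 = 0.019120 and τ_data = 6/51.0 = 0.117647, so τ_n = 0.136767.
Rearranging for μ₀: μ₀ = (μ_n·τ_n − τ_data·x̄)/τ₀ = (32.8783·0.136767 − 0.117647·34.5) / 0.019120 = 0.437845/0.019120 ≈ 22.9.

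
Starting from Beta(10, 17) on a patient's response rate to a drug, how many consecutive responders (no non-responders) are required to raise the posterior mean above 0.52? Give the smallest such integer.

k = 9

After k responders and 0 non-responders the posterior is Beta(10+k, 17), with mean (10+k)/(10+17+k).
Set (10+k)/(27+k) > 0.52 and solve: k > (0.52·27 − 10)/(1 − 0.52) = 8.417.
The smallest integer exceeding 8.417 is 9, and checking k=9: (19)/(36) = 0.5278 > 0.52.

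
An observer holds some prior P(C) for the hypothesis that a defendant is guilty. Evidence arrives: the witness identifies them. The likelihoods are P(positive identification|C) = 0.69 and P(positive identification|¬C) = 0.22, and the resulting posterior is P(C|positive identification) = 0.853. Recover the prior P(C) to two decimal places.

P(C) = 0.65

Bayes' rule in odds form gives O(C|E) = O(C)·[P(E|C)/P(E|¬C)], hence O(C) = O(C|E)/LR.
Posterior odds = 0.853/(1−0.853) = 5.8027. LR = 0.69/0.22 = 3.1364.
Prior odds = 5.8027/3.1364 = 1.8501, so P(C) = 1.8501/(1+1.8501) ≈ 0.65.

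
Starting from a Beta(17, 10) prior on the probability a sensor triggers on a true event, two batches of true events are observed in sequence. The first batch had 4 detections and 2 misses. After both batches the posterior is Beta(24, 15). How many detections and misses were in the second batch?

Sequential conjugate updates are equivalent to a single update on the pooled data, so total successes = posterior α − prior α and total failures = posterior β − prior β.
Total across both batches: 24−17=7 detections, 15−10=5 misses.
Subtract the first batch: 7−4=3 detections and 5−2=3 misses.

3 detections and 3 misses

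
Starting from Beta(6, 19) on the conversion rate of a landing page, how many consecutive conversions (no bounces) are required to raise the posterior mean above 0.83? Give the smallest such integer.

After k conversions and 0 bounces the posterior is Beta(6+k, 19), with mean (6+k)/(6+19+k).
Set (6+k)/(25+k) > 0.83 and solve: k > (0.83·25 − 6)/(1 − 0.83) = 86.765.
The smallest integer exceeding 86.765 is 87, and checking k=87: (93)/(112) = 0.8304 > 0.83.

k = 87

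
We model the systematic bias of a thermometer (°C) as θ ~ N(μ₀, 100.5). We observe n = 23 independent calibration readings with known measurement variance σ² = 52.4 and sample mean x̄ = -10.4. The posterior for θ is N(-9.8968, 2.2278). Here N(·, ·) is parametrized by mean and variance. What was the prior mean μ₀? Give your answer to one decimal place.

μ₀ = 12.3

The posterior mean is a precision-weighted average: μ_n = (τ₀μ₀ + τ_data·x̄)/(τ₀+τ_data), with τ₀=1/σ₀² and τ_data=n/σ².
Here τ₀ = 1/100.5 = 0.009950 and τ_data = 23/52.4 = 0.438931, so τ_n = 0.448881.
Rearranging for μ₀: μ₀ = (μ_n·τ_n − τ_data·x̄)/τ₀ = (-9.8968·0.448881 − 0.438931·-10.4) / 0.009950 = 0.122397/0.009950 ≈ 12.3.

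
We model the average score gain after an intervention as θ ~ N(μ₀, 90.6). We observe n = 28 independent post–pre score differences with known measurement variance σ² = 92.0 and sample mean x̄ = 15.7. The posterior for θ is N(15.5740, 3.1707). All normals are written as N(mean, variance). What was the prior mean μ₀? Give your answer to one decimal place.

μ₀ = 12.1

With known observation variance, the Normal–Normal posterior has precision τ_n = τ₀ + n/σ² and mean μ_n = (τ₀μ₀ + (n/σ²)x̄)/τ_n.
Here τ₀ = 1/90.6 = 0.011038 and τ_data = 28/92.0 = 0.304348, so τ_n = 0.315386.
Rearranging for μ₀: μ₀ = (μ_n·τ_n − τ_data·x̄)/τ₀ = (15.5740·0.315386 − 0.304348·15.7) / 0.011038 = 0.133558/0.011038 ≈ 12.1.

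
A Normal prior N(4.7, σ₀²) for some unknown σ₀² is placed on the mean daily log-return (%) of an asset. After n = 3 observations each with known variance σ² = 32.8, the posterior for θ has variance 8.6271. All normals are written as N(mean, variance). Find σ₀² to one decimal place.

Posterior precision equals prior precision plus data precision: 1/σ_n² = 1/σ₀² + n/σ².
So 1/σ₀² = 1/8.6271 − 3/32.8 = 0.115914 − 0.091463 = 0.024451.
Hence σ₀² = 1/0.024451 ≈ 40.9.

σ₀² = 40.9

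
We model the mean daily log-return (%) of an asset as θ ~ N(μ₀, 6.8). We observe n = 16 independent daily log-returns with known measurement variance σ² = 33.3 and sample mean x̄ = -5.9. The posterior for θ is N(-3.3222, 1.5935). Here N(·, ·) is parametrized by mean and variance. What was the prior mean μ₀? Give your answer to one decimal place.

μ₀ = 5.1

With known observation variance, the Normal–Normal posterior has precision τ_n = τ₀ + n/σ² and mean μ_n = (τ₀μ₀ + (n/σ²)x̄)/τ_n.
Here τ₀ = 1/6.8 = 0.147059 and τ_data = 16/33.3 = 0.480480, so τ_n = 0.627539.
Rearranging for μ₀: μ₀ = (μ_n·τ_n − τ_data·x̄)/τ₀ = (-3.3222·0.627539 − 0.480480·-5.9) / 0.147059 = 0.750022/0.147059 ≈ 5.1.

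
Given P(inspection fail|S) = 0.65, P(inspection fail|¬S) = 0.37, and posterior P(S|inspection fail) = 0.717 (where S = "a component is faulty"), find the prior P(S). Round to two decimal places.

P(S) = 0.59

Bayes' rule in odds form gives O(S|E) = O(S)·[P(E|S)/P(E|¬S)], hence O(S) = O(S|E)/LR.
Posterior odds = 0.717/(1−0.717) = 2.5336. LR = 0.65/0.37 = 1.7568.
Prior odds = 2.5336/1.7568 = 1.4422, so P(S) = 1.4422/(1+1.4422) ≈ 0.59.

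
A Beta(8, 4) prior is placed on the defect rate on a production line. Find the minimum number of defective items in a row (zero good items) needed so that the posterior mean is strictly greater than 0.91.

After k defective items and 0 good items the posterior is Beta(8+k, 4), with mean (8+k)/(8+4+k).
Set (8+k)/(12+k) > 0.91 and solve: k > (0.91·12 − 8)/(1 − 0.91) = 32.444.
The smallest integer exceeding 32.444 is 33, and checking k=33: (41)/(45) = 0.9111 > 0.91.

k = 33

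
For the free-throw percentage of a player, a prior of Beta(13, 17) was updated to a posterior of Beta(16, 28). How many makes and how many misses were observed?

3 makes and 11 misses

A Beta(a, b) prior with s successes and f failures in binomial data gives a Beta(a+s, b+f) posterior.
So s = 16 − 13 = 3 and f = 28 − 17 = 11.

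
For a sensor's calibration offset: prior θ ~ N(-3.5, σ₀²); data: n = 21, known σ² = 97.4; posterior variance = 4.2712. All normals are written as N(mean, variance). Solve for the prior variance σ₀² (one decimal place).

σ₀² = 54.0

Posterior precision equals prior precision plus data precision: 1/σ_n² = 1/σ₀² + n/σ².
So 1/σ₀² = 1/4.2712 − 21/97.4 = 0.234126 − 0.215606 = 0.018520.
Hence σ₀² = 1/0.018520 ≈ 54.0.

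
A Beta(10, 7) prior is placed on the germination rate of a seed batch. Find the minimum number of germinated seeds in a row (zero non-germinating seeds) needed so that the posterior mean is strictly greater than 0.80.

k = 19

After k germinated seeds and 0 non-germinating seeds the posterior is Beta(10+k, 7), with mean (10+k)/(10+7+k).
Set (10+k)/(17+k) > 0.80 and solve: k > (0.80·17 − 10)/(1 − 0.80) = 18.000.
The smallest integer exceeding 18.000 is 19.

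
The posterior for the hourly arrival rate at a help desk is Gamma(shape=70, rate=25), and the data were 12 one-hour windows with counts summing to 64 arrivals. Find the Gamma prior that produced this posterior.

A Gamma(α, β) prior (rate parametrization) on a Poisson rate with n observations summing to S gives posterior Gamma(α+S, β+n).
So α = 70 − 64 = 6 and β = 25 − 12 = 13.

Gamma(shape=6, rate=13)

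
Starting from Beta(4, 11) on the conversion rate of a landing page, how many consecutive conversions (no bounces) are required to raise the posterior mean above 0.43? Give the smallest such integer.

k = 5

After k conversions and 0 bounces the posterior is Beta(4+k, 11), with mean (4+k)/(4+11+k).
Set (4+k)/(15+k) > 0.43 and solve: k > (0.43·15 − 4)/(1 − 0.43) = 4.298.
The smallest integer exceeding 4.298 is 5.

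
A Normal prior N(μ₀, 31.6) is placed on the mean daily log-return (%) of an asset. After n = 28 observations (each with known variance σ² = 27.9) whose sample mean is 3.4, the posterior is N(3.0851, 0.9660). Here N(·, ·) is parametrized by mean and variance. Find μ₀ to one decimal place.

μ₀ = -6.9

The posterior mean is a precision-weighted average: μ_n = (τ₀μ₀ + τ_data·x̄)/(τ₀+τ_data), with τ₀=1/σ₀² and τ_data=n/σ².
Here τ₀ = 1/31.6 = 0.031646 and τ_data = 28/27.9 = 1.003584, so τ_n = 1.035230.
Rearranging for μ₀: μ₀ = (μ_n·τ_n − τ_data·x̄)/τ₀ = (3.0851·1.035230 − 1.003584·3.4) / 0.031646 = -0.218398/0.031646 ≈ -6.9.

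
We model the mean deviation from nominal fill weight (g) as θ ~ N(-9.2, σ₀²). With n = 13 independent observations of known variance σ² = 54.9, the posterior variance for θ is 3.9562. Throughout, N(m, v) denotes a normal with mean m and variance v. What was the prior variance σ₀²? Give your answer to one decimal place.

For the Normal–Normal model with known σ², precisions add: τ_n = τ₀ + n/σ².
So 1/σ₀² = 1/3.9562 − 13/54.9 = 0.252768 − 0.236794 = 0.015974.
Hence σ₀² = 1/0.015974 ≈ 62.6.

σ₀² = 62.6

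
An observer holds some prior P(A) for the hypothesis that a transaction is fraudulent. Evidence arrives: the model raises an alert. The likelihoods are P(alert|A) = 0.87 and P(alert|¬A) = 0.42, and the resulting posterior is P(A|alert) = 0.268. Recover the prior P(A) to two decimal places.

In odds form, posterior odds = prior odds × likelihood ratio, so prior odds = posterior odds ÷ LR.
Posterior odds = 0.268/(1−0.268) = 0.3661. LR = 0.87/0.42 = 2.0714.
Prior odds = 0.3661/2.0714 = 0.1767, so P(A) = 0.1767/(1+0.1767) ≈ 0.15.

P(A) = 0.15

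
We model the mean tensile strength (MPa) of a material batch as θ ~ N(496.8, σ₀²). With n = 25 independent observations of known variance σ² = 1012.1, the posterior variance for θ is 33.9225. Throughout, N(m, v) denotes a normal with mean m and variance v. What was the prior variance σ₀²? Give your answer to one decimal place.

σ₀² = 209.3

For the Normal–Normal model with known σ², precisions add: τ_n = τ₀ + n/σ².
So 1/σ₀² = 1/33.9225 − 25/1012.1 = 0.029479 − 0.024701 = 0.004778.
Hence σ₀² = 1/0.004778 ≈ 209.3.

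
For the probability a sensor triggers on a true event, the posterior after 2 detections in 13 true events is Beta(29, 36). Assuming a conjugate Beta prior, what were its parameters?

Beta(27, 25)

Under Beta–binomial conjugacy the posterior parameters are (a+s, b+f).
So a = 29 − 2 = 27 and b = 36 − 11 = 25.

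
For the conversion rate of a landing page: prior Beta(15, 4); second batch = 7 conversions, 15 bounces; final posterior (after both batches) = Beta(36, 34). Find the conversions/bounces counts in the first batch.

14 conversions and 15 bounces

Sequential conjugate updates are equivalent to a single update on the pooled data, so total successes = posterior α − prior α and total failures = posterior β − prior β.
Total across both batches: 36−15=21 conversions, 34−4=30 bounces.
Subtract the second batch: 21−7=14 conversions and 30−15=15 bounces.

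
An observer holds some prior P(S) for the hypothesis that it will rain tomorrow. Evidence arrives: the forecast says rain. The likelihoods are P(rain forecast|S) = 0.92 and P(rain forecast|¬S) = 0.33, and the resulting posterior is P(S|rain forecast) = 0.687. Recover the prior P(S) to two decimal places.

P(S) = 0.44

Bayes' rule in odds form gives O(S|E) = O(S)·[P(E|S)/P(E|¬S)], hence O(S) = O(S|E)/LR.
Posterior odds = 0.687/(1−0.687) = 2.1949. LR = 0.92/0.33 = 2.7879.
Prior odds = 2.1949/2.7879 = 0.7873, so P(S) = 0.7873/(1+0.7873) ≈ 0.44.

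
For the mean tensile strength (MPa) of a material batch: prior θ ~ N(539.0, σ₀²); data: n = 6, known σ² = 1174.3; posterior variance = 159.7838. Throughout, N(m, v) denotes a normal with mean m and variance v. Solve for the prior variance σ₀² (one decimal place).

σ₀² = 870.3

Posterior precision equals prior precision plus data precision: 1/σ_n² = 1/σ₀² + n/σ².
So 1/σ₀² = 1/159.7838 − 6/1174.3 = 0.006258 − 0.005109 = 0.001149.
Hence σ₀² = 1/0.001149 ≈ 870.3.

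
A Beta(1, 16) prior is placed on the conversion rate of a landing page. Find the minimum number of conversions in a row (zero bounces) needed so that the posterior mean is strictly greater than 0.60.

k = 24

After k conversions and 0 bounces the posterior is Beta(1+k, 16), with mean (1+k)/(1+16+k).
Set (1+k)/(17+k) > 0.60 and solve: k > (0.60·17 − 1)/(1 − 0.60) = 23.000.
The smallest integer exceeding 23.000 is 24.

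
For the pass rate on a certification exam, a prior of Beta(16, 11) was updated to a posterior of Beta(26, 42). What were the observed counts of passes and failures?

10 passes and 31 failures

Under Beta–binomial conjugacy the posterior parameters are (α+s, β+f).
So s = 26 − 16 = 10 and f = 42 − 11 = 31.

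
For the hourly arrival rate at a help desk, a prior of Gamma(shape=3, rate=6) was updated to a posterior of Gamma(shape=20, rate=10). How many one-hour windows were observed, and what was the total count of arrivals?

Gamma–Poisson conjugacy: posterior shape = α + Σxᵢ, posterior rate = β + n.
Matching: Σxᵢ = 20 − 3 = 17 and n = 10 − 6 = 4.

n = 4 one-hour windows with total 17 arrivals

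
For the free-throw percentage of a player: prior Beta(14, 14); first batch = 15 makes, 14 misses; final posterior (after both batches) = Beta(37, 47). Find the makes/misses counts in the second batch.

8 makes and 19 misses

Sequential conjugate updates are equivalent to a single update on the pooled data, so total successes = posterior α − prior α and total failures = posterior β − prior β.
Total across both batches: 37−14=23 makes, 47−14=33 misses.
Subtract the first batch: 23−15=8 makes and 33−14=19 misses.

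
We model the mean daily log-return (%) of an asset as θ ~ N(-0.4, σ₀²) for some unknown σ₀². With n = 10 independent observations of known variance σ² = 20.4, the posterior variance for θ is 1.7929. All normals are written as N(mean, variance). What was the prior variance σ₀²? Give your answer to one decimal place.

For the Normal–Normal model with known σ², precisions add: τ_n = τ₀ + n/σ².
So 1/σ₀² = 1/1.7929 − 10/20.4 = 0.557756 − 0.490196 = 0.067560.
Hence σ₀² = 1/0.067560 ≈ 14.8.

σ₀² = 14.8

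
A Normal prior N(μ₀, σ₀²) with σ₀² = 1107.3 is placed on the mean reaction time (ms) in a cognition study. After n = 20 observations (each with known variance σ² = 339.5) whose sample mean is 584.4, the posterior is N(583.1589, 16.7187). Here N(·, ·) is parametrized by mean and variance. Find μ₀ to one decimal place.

μ₀ = 502.2

The posterior mean is a precision-weighted average: μ_n = (τ₀μ₀ + τ_data·x̄)/(τ₀+τ_data), with τ₀=1/σ₀² and τ_data=n/σ².
Here τ₀ = 1/1107.3 = 0.000903 and τ_data = 20/339.5 = 0.058910, so τ_n = 0.059813.
Rearranging for μ₀: μ₀ = (μ_n·τ_n − τ_data·x̄)/τ₀ = (583.1589·0.059813 − 0.058910·584.4) / 0.000903 = 0.453479/0.000903 ≈ 502.2.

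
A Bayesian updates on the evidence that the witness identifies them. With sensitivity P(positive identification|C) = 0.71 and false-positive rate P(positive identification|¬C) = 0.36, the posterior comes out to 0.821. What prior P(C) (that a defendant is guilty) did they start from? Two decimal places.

P(C) = 0.70

Bayes' rule in odds form gives O(C|E) = O(C)·[P(E|C)/P(E|¬C)], hence O(C) = O(C|E)/LR.
Posterior odds = 0.821/(1−0.821) = 4.5866. LR = 0.71/0.36 = 1.9722.
Prior odds = 4.5866/1.9722 = 2.3256, so P(C) = 2.3256/(1+2.3256) ≈ 0.70.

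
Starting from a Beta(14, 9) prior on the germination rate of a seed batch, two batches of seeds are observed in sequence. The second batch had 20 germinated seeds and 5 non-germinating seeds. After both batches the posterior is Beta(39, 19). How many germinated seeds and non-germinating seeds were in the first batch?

Sequential conjugate updates are equivalent to a single update on the pooled data, so total successes = posterior α − prior α and total failures = posterior β − prior β.
Total across both batches: 39−14=25 germinated seeds, 19−9=10 non-germinating seeds.
Subtract the second batch: 25−20=5 germinated seeds and 10−5=5 non-germinating seeds.

5 germinated seeds and 5 non-germinating seeds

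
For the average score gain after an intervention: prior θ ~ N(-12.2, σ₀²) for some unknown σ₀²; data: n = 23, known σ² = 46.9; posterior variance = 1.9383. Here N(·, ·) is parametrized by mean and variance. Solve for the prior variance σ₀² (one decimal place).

σ₀² = 39.2

Posterior precision equals prior precision plus data precision: 1/σ_n² = 1/σ₀² + n/σ².
So 1/σ₀² = 1/1.9383 − 23/46.9 = 0.515916 − 0.490405 = 0.025511.
Hence σ₀² = 1/0.025511 ≈ 39.2.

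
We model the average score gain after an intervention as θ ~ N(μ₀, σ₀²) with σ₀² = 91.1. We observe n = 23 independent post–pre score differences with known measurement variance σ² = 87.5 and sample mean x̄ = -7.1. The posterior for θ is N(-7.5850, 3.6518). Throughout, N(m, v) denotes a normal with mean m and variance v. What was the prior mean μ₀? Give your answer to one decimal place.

With known observation variance, the Normal–Normal posterior has precision τ_n = τ₀ + n/σ² and mean μ_n = (τ₀μ₀ + (n/σ²)x̄)/τ_n.
Here τ₀ = 1/91.1 = 0.010977 and τ_data = 23/87.5 = 0.262857, so τ_n = 0.273834.
Rearranging for μ₀: μ₀ = (μ_n·τ_n − τ_data·x̄)/τ₀ = (-7.5850·0.273834 − 0.262857·-7.1) / 0.010977 = -0.210746/0.010977 ≈ -19.2.

μ₀ = -19.2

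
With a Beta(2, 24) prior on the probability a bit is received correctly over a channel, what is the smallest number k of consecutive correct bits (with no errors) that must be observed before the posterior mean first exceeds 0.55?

k = 28

After k correct bits and 0 errors the posterior is Beta(2+k, 24), with mean (2+k)/(2+24+k).
Set (2+k)/(26+k) > 0.55 and solve: k > (0.55·26 − 2)/(1 − 0.55) = 27.333.
The smallest integer exceeding 27.333 is 28, and checking k=28: (30)/(54) = 0.5556 > 0.55.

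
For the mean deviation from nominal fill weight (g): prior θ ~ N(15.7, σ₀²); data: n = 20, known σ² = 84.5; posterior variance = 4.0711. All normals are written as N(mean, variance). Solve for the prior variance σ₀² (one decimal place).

For the Normal–Normal model with known σ², precisions add: τ_n = τ₀ + n/σ².
So 1/σ₀² = 1/4.0711 − 20/84.5 = 0.245634 − 0.236686 = 0.008948.
Hence σ₀² = 1/0.008948 ≈ 111.8.

σ₀² = 111.8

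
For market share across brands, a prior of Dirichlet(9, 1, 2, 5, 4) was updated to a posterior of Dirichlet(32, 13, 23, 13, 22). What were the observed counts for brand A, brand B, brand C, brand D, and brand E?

For a Dirichlet(α) prior with multinomial counts c, the posterior is Dirichlet(α + c) componentwise.
Counts are posterior − prior componentwise: 32−9=23, 13−1=12, 23−2=21, 13−5=8, 22−4=18.

counts (23, 12, 21, 8, 18)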